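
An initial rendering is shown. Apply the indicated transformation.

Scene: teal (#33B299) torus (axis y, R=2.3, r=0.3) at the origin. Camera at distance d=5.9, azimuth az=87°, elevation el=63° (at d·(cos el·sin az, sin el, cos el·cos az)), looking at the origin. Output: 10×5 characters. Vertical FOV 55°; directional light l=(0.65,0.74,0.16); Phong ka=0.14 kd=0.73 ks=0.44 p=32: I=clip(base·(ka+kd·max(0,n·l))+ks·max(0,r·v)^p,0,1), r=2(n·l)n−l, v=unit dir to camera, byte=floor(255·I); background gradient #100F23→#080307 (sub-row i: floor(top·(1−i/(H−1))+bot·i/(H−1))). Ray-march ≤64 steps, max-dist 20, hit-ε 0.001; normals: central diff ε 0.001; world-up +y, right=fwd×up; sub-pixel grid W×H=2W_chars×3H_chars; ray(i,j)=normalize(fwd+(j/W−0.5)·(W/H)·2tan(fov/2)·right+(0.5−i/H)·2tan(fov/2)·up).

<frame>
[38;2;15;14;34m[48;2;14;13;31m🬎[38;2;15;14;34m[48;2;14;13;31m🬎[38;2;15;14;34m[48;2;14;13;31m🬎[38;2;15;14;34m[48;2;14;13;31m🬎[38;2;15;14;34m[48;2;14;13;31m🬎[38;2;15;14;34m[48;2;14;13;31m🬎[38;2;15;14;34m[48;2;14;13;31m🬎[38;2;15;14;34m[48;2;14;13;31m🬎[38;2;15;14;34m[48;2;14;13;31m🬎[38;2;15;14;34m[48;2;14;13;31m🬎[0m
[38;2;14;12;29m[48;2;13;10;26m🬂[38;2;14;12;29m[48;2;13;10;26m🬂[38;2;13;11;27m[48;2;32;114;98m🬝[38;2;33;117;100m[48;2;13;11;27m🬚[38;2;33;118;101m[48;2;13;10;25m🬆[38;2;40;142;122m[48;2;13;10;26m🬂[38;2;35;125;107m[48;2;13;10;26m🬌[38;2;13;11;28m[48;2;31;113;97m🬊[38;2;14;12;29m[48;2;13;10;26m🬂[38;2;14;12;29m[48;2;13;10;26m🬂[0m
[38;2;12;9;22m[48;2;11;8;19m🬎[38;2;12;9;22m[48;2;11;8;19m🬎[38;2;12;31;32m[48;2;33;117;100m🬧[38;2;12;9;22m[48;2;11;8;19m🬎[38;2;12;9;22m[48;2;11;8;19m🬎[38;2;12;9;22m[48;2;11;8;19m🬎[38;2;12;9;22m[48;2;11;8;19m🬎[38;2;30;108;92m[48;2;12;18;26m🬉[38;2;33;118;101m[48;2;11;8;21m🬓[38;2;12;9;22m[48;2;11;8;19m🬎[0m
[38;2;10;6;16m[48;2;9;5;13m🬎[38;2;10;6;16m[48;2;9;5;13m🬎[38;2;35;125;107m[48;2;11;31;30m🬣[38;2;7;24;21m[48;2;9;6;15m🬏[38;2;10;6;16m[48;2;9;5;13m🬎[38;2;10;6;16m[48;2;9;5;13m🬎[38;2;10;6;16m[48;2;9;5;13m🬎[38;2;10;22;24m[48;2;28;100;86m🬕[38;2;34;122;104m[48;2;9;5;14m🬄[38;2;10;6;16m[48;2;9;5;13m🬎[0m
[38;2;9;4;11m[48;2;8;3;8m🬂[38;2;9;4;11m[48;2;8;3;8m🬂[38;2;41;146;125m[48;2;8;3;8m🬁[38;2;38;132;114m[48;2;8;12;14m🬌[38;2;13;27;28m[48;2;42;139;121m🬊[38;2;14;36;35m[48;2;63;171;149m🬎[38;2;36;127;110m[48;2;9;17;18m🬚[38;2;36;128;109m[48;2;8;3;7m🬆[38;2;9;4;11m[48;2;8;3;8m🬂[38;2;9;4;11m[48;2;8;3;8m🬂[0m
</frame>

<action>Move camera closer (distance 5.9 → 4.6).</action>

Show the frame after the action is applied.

<frame>
[38;2;15;14;34m[48;2;14;13;31m🬎[38;2;15;14;34m[48;2;14;13;31m🬎[38;2;15;14;34m[48;2;14;13;31m🬎[38;2;15;14;33m[48;2;26;90;78m🬝[38;2;15;14;34m[48;2;39;139;119m🬎[38;2;15;14;34m[48;2;42;149;128m🬎[38;2;15;14;34m[48;2;31;110;94m🬎[38;2;15;14;34m[48;2;14;13;31m🬎[38;2;15;14;34m[48;2;14;13;31m🬎[38;2;15;14;34m[48;2;14;13;31m🬎[0m
[38;2;14;12;29m[48;2;13;10;26m🬂[38;2;13;11;27m[48;2;31;109;94m🬝[38;2;14;33;38m[48;2;31;111;95m🬟[38;2;33;117;101m[48;2;13;10;25m🬆[38;2;29;101;87m[48;2;13;10;26m🬂[38;2;23;83;71m[48;2;13;10;26m🬂[38;2;39;137;117m[48;2;13;10;26m🬂[38;2;31;112;96m[48;2;13;10;25m🬬[38;2;13;11;28m[48;2;32;112;97m🬊[38;2;14;12;29m[48;2;13;10;26m🬂[0m
[38;2;12;9;22m[48;2;11;8;19m🬎[38;2;12;9;23m[48;2;30;106;91m🬀[38;2;19;67;58m[48;2;11;8;20m🬀[38;2;12;9;22m[48;2;11;8;19m🬎[38;2;12;9;22m[48;2;11;8;19m🬎[38;2;12;9;22m[48;2;11;8;19m🬎[38;2;12;9;22m[48;2;11;8;19m🬎[38;2;12;9;22m[48;2;11;8;19m🬎[38;2;31;108;93m[48;2;11;8;20m🬨[38;2;31;111;95m[48;2;11;8;21m🬓[0m
[38;2;10;6;16m[48;2;9;5;13m🬎[38;2;22;78;67m[48;2;36;129;111m▐[38;2;7;24;21m[48;2;9;6;15m🬏[38;2;10;6;16m[48;2;9;5;13m🬎[38;2;10;6;16m[48;2;9;5;13m🬎[38;2;10;6;16m[48;2;9;5;13m🬎[38;2;10;6;16m[48;2;9;5;13m🬎[38;2;10;6;16m[48;2;9;5;13m🬎[38;2;9;12;17m[48;2;26;94;81m▌[38;2;34;122;105m[48;2;9;6;15m▌[0m
[38;2;9;4;11m[48;2;8;3;8m🬂[38;2;37;130;112m[48;2;8;3;7m🬊[38;2;12;34;32m[48;2;33;117;101m🬊[38;2;8;7;12m[48;2;17;61;53m🬬[38;2;9;4;11m[48;2;8;3;8m🬂[38;2;9;4;11m[48;2;8;3;8m🬂[38;2;8;3;9m[48;2;7;24;21m🬝[38;2;10;16;19m[48;2;25;89;77m🬎[38;2;32;113;97m[48;2;8;3;7m🬝[38;2;31;109;93m[48;2;8;3;8m🬀[0m
</frame>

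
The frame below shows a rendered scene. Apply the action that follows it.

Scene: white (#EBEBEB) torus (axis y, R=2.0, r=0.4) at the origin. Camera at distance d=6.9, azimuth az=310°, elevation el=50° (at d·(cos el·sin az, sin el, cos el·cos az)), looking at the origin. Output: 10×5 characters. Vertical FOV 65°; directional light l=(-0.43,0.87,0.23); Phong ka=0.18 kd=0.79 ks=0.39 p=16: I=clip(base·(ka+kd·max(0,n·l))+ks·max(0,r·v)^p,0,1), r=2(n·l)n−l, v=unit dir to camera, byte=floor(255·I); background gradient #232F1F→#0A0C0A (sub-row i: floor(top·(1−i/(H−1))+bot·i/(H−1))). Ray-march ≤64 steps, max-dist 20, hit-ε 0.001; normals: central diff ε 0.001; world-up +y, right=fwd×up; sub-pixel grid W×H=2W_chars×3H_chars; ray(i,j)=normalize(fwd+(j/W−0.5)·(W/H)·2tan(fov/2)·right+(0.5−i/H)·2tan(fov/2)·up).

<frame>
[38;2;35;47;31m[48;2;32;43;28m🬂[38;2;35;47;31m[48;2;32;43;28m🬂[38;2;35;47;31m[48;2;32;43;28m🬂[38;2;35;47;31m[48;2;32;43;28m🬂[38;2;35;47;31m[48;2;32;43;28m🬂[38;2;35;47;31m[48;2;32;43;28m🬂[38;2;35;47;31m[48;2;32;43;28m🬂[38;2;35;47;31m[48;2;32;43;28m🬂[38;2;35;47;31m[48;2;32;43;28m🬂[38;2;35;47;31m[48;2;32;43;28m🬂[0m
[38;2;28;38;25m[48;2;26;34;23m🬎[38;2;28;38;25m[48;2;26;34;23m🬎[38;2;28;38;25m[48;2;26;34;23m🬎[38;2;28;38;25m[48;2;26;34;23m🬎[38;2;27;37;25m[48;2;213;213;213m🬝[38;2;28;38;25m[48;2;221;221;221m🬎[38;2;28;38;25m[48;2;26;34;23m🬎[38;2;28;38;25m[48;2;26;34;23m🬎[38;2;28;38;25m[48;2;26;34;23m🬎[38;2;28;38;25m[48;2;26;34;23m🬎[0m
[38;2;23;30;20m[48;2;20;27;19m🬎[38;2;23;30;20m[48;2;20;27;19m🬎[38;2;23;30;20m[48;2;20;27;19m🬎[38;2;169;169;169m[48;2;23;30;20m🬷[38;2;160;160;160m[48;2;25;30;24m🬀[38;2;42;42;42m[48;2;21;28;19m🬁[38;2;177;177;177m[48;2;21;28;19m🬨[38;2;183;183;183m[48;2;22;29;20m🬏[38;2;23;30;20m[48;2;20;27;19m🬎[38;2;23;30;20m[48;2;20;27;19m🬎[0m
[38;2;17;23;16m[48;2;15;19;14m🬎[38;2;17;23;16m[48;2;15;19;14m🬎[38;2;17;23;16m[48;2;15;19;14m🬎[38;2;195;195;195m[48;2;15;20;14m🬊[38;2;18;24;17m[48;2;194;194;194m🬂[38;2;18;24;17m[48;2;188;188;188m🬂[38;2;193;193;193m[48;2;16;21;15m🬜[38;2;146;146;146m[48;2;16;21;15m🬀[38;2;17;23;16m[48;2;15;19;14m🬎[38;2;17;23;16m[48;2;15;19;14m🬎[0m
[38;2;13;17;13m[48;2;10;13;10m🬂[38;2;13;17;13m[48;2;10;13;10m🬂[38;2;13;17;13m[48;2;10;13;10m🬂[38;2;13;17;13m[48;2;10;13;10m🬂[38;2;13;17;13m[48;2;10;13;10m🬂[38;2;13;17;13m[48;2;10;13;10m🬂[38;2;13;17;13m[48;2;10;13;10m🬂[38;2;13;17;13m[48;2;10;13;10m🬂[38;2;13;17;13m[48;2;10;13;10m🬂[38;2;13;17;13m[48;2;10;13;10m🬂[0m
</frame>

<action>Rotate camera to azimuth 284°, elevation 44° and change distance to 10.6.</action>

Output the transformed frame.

<frame>
[38;2;35;47;31m[48;2;32;43;28m🬂[38;2;35;47;31m[48;2;32;43;28m🬂[38;2;35;47;31m[48;2;32;43;28m🬂[38;2;35;47;31m[48;2;32;43;28m🬂[38;2;35;47;31m[48;2;32;43;28m🬂[38;2;35;47;31m[48;2;32;43;28m🬂[38;2;35;47;31m[48;2;32;43;28m🬂[38;2;35;47;31m[48;2;32;43;28m🬂[38;2;35;47;31m[48;2;32;43;28m🬂[38;2;35;47;31m[48;2;32;43;28m🬂[0m
[38;2;28;38;25m[48;2;26;34;23m🬎[38;2;28;38;25m[48;2;26;34;23m🬎[38;2;28;38;25m[48;2;26;34;23m🬎[38;2;28;38;25m[48;2;26;34;23m🬎[38;2;28;38;25m[48;2;26;34;23m🬎[38;2;28;38;25m[48;2;26;34;23m🬎[38;2;28;38;25m[48;2;26;34;23m🬎[38;2;28;38;25m[48;2;26;34;23m🬎[38;2;28;38;25m[48;2;26;34;23m🬎[38;2;28;38;25m[48;2;26;34;23m🬎[0m
[38;2;23;30;20m[48;2;20;27;19m🬎[38;2;23;30;20m[48;2;20;27;19m🬎[38;2;23;30;20m[48;2;20;27;19m🬎[38;2;23;30;20m[48;2;20;27;19m🬎[38;2;201;201;201m[48;2;22;29;20m🬔[38;2;231;231;231m[48;2;21;28;19m🬂[38;2;183;183;183m[48;2;22;29;20m🬓[38;2;23;30;20m[48;2;20;27;19m🬎[38;2;23;30;20m[48;2;20;27;19m🬎[38;2;23;30;20m[48;2;20;27;19m🬎[0m
[38;2;17;23;16m[48;2;15;19;14m🬎[38;2;17;23;16m[48;2;15;19;14m🬎[38;2;17;23;16m[48;2;15;19;14m🬎[38;2;17;23;16m[48;2;15;19;14m🬎[38;2;177;177;177m[48;2;16;20;15m🬂[38;2;224;224;224m[48;2;16;20;15m🬂[38;2;161;161;161m[48;2;16;21;15m🬀[38;2;17;23;16m[48;2;15;19;14m🬎[38;2;17;23;16m[48;2;15;19;14m🬎[38;2;17;23;16m[48;2;15;19;14m🬎[0m
[38;2;13;17;13m[48;2;10;13;10m🬂[38;2;13;17;13m[48;2;10;13;10m🬂[38;2;13;17;13m[48;2;10;13;10m🬂[38;2;13;17;13m[48;2;10;13;10m🬂[38;2;13;17;13m[48;2;10;13;10m🬂[38;2;13;17;13m[48;2;10;13;10m🬂[38;2;13;17;13m[48;2;10;13;10m🬂[38;2;13;17;13m[48;2;10;13;10m🬂[38;2;13;17;13m[48;2;10;13;10m🬂[38;2;13;17;13m[48;2;10;13;10m🬂[0m
</frame>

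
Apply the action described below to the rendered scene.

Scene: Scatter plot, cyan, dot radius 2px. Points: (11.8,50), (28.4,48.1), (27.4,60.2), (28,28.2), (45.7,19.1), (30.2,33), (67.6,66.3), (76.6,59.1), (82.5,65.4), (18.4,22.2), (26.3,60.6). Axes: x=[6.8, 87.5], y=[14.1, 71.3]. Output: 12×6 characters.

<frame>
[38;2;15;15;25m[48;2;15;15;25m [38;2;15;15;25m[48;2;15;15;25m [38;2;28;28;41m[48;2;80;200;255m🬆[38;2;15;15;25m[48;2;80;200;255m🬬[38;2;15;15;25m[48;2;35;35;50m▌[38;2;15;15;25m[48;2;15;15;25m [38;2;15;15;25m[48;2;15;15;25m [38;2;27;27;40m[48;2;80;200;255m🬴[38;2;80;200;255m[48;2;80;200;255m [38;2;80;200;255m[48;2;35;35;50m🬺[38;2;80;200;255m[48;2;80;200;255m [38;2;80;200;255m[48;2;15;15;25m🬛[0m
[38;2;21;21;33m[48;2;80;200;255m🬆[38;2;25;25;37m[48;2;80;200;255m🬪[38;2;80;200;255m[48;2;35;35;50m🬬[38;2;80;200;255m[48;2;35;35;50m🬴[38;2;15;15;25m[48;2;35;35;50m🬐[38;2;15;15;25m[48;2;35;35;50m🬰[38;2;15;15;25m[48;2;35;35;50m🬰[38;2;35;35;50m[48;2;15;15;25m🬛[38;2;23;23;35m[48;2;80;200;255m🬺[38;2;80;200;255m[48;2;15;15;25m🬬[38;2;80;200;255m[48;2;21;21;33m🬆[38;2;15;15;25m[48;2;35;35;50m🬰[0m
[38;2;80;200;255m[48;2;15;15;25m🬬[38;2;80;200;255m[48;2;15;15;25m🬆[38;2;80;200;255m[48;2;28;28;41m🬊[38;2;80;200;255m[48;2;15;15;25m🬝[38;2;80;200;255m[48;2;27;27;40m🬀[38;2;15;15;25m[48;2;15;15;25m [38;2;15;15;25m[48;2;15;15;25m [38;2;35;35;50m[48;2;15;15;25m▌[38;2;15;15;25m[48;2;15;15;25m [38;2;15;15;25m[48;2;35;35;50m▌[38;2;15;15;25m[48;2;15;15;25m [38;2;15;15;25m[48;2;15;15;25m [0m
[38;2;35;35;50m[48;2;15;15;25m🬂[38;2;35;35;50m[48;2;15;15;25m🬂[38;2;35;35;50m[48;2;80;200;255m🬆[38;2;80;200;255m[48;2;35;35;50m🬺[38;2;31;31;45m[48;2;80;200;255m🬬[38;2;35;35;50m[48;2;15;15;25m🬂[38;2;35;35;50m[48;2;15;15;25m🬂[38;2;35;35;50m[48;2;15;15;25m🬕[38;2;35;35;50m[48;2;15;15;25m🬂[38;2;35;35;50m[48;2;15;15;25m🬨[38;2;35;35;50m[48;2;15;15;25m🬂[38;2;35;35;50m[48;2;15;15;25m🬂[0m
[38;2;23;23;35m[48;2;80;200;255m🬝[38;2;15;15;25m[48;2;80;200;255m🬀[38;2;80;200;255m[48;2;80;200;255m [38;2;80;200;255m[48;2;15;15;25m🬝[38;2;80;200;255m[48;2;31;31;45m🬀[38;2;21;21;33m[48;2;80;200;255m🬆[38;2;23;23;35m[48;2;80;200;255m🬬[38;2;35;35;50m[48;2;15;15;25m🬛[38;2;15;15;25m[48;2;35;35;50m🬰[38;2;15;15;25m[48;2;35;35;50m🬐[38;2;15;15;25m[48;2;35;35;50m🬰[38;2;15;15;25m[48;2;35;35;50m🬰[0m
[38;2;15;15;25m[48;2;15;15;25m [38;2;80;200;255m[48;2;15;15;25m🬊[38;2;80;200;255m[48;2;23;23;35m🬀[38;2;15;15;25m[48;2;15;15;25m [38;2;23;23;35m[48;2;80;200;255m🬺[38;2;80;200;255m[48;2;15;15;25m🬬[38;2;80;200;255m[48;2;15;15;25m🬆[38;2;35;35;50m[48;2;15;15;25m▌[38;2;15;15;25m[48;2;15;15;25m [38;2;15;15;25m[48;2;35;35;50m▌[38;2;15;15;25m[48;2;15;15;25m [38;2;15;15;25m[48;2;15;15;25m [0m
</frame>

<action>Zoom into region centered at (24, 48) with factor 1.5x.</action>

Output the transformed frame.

<frame>
[38;2;15;15;25m[48;2;15;15;25m [38;2;15;15;25m[48;2;15;15;25m [38;2;35;35;50m[48;2;15;15;25m▌[38;2;15;15;25m[48;2;15;15;25m [38;2;15;15;25m[48;2;35;35;50m▌[38;2;15;15;25m[48;2;80;200;255m🬆[38;2;80;200;255m[48;2;15;15;25m🬺[38;2;23;23;35m[48;2;80;200;255m🬬[38;2;15;15;25m[48;2;15;15;25m [38;2;15;15;25m[48;2;35;35;50m▌[38;2;15;15;25m[48;2;15;15;25m [38;2;15;15;25m[48;2;15;15;25m [0m
[38;2;15;15;25m[48;2;35;35;50m🬰[38;2;15;15;25m[48;2;35;35;50m🬰[38;2;35;35;50m[48;2;15;15;25m🬛[38;2;23;23;35m[48;2;80;200;255m🬬[38;2;15;15;25m[48;2;35;35;50m🬐[38;2;80;200;255m[48;2;21;21;33m🬊[38;2;80;200;255m[48;2;15;15;25m🬝[38;2;80;200;255m[48;2;27;27;40m🬀[38;2;15;15;25m[48;2;35;35;50m🬰[38;2;15;15;25m[48;2;35;35;50m🬐[38;2;15;15;25m[48;2;35;35;50m🬰[38;2;15;15;25m[48;2;35;35;50m🬰[0m
[38;2;15;15;25m[48;2;15;15;25m [38;2;15;15;25m[48;2;15;15;25m [38;2;35;35;50m[48;2;80;200;255m🬐[38;2;80;200;255m[48;2;80;200;255m [38;2;27;27;40m[48;2;80;200;255m🬸[38;2;15;15;25m[48;2;80;200;255m🬝[38;2;15;15;25m[48;2;80;200;255m🬀[38;2;21;21;33m[48;2;80;200;255m🬊[38;2;15;15;25m[48;2;15;15;25m [38;2;15;15;25m[48;2;35;35;50m▌[38;2;15;15;25m[48;2;15;15;25m [38;2;15;15;25m[48;2;15;15;25m [0m
[38;2;35;35;50m[48;2;15;15;25m🬂[38;2;35;35;50m[48;2;15;15;25m🬂[38;2;35;35;50m[48;2;15;15;25m🬕[38;2;80;200;255m[48;2;19;19;30m🬀[38;2;35;35;50m[48;2;15;15;25m🬨[38;2;35;35;50m[48;2;15;15;25m🬂[38;2;80;200;255m[48;2;15;15;25m🬊[38;2;80;200;255m[48;2;27;27;40m🬀[38;2;35;35;50m[48;2;15;15;25m🬂[38;2;35;35;50m[48;2;15;15;25m🬨[38;2;35;35;50m[48;2;15;15;25m🬂[38;2;35;35;50m[48;2;15;15;25m🬂[0m
[38;2;15;15;25m[48;2;35;35;50m🬰[38;2;15;15;25m[48;2;35;35;50m🬰[38;2;35;35;50m[48;2;15;15;25m🬛[38;2;15;15;25m[48;2;35;35;50m🬰[38;2;15;15;25m[48;2;35;35;50m🬐[38;2;15;15;25m[48;2;35;35;50m🬰[38;2;23;23;35m[48;2;80;200;255m🬝[38;2;28;28;41m[48;2;80;200;255m🬊[38;2;15;15;25m[48;2;35;35;50m🬰[38;2;15;15;25m[48;2;35;35;50m🬐[38;2;15;15;25m[48;2;35;35;50m🬰[38;2;15;15;25m[48;2;35;35;50m🬰[0m
[38;2;15;15;25m[48;2;15;15;25m [38;2;15;15;25m[48;2;15;15;25m [38;2;35;35;50m[48;2;15;15;25m▌[38;2;15;15;25m[48;2;15;15;25m [38;2;15;15;25m[48;2;35;35;50m▌[38;2;15;15;25m[48;2;80;200;255m🬝[38;2;80;200;255m[48;2;80;200;255m [38;2;80;200;255m[48;2;80;200;255m [38;2;80;200;255m[48;2;15;15;25m🬀[38;2;15;15;25m[48;2;35;35;50m▌[38;2;15;15;25m[48;2;15;15;25m [38;2;15;15;25m[48;2;15;15;25m [0m
</frame>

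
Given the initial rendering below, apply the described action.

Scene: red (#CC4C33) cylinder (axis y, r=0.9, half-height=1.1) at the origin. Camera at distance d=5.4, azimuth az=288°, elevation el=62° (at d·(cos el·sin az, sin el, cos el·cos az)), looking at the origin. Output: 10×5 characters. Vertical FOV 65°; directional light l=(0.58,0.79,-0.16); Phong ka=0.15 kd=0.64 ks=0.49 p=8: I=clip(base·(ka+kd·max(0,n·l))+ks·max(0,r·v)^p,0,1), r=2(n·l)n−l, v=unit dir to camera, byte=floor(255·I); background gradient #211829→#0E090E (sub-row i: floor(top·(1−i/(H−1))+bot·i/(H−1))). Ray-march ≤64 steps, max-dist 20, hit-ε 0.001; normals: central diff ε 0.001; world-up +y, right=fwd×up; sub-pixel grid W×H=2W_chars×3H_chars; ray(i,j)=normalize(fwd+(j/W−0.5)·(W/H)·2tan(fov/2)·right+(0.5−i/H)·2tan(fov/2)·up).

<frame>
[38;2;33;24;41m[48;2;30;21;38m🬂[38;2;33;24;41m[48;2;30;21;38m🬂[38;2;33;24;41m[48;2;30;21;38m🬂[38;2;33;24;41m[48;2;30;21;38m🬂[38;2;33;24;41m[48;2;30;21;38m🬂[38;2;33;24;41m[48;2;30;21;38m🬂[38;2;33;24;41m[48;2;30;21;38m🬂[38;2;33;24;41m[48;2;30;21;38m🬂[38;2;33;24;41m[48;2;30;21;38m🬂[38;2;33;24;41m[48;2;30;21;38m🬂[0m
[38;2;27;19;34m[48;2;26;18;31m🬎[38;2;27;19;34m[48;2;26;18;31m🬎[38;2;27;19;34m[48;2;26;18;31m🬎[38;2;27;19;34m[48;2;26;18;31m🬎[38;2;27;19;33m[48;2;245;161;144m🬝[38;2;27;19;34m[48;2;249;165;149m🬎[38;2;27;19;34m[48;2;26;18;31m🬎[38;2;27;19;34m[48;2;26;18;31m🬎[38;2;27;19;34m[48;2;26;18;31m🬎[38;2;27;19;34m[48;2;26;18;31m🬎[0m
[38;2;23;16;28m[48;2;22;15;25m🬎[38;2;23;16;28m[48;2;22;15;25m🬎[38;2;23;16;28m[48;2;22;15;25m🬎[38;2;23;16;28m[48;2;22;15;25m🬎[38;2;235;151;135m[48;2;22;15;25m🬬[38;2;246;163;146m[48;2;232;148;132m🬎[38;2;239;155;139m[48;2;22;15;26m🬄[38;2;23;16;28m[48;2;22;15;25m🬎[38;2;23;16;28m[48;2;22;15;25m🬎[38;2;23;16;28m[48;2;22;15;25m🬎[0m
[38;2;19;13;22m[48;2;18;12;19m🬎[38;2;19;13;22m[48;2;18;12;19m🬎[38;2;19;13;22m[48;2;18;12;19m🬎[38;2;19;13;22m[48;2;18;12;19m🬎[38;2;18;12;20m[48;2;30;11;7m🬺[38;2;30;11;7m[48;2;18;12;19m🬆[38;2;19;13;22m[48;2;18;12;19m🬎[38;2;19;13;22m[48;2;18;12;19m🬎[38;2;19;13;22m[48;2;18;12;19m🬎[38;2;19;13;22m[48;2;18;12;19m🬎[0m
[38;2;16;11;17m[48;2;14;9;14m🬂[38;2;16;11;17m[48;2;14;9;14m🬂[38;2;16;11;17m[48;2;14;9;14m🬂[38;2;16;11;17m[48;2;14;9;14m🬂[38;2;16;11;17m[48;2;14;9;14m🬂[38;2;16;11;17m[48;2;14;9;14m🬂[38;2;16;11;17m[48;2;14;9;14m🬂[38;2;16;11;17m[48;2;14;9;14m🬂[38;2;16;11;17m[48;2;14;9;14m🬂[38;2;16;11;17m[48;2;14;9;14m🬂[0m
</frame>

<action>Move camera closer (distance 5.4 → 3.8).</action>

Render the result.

<frame>
[38;2;33;24;41m[48;2;30;21;38m🬂[38;2;33;24;41m[48;2;30;21;38m🬂[38;2;33;24;41m[48;2;30;21;38m🬂[38;2;33;24;41m[48;2;30;21;38m🬂[38;2;33;24;41m[48;2;30;21;38m🬂[38;2;33;24;41m[48;2;30;21;38m🬂[38;2;33;24;41m[48;2;30;21;38m🬂[38;2;33;24;41m[48;2;30;21;38m🬂[38;2;33;24;41m[48;2;30;21;38m🬂[38;2;33;24;41m[48;2;30;21;38m🬂[0m
[38;2;27;19;34m[48;2;26;18;31m🬎[38;2;27;19;34m[48;2;26;18;31m🬎[38;2;27;19;34m[48;2;26;18;31m🬎[38;2;27;19;33m[48;2;218;134;118m🬕[38;2;28;20;35m[48;2;235;151;134m🬀[38;2;232;148;132m[48;2;246;162;146m🬂[38;2;28;20;35m[48;2;233;149;133m🬂[38;2;27;19;34m[48;2;26;18;31m🬎[38;2;27;19;34m[48;2;26;18;31m🬎[38;2;27;19;34m[48;2;26;18;31m🬎[0m
[38;2;23;16;28m[48;2;22;15;25m🬎[38;2;23;16;28m[48;2;22;15;25m🬎[38;2;23;16;28m[48;2;22;15;25m🬎[38;2;217;133;117m[48;2;22;15;26m🬉[38;2;239;155;139m[48;2;225;141;125m🬊[38;2;246;163;146m[48;2;232;148;132m🬎[38;2;231;147;131m[48;2;22;15;25m🬝[38;2;23;16;28m[48;2;22;15;25m🬎[38;2;23;16;28m[48;2;22;15;25m🬎[38;2;23;16;28m[48;2;22;15;25m🬎[0m
[38;2;19;13;22m[48;2;18;12;19m🬎[38;2;19;13;22m[48;2;18;12;19m🬎[38;2;19;13;22m[48;2;18;12;19m🬎[38;2;19;13;22m[48;2;18;12;19m🬎[38;2;30;11;7m[48;2;18;12;19m🬊[38;2;30;11;7m[48;2;18;12;19m🬝[38;2;30;11;7m[48;2;18;12;20m🬀[38;2;19;13;22m[48;2;18;12;19m🬎[38;2;19;13;22m[48;2;18;12;19m🬎[38;2;19;13;22m[48;2;18;12;19m🬎[0m
[38;2;16;11;17m[48;2;14;9;14m🬂[38;2;16;11;17m[48;2;14;9;14m🬂[38;2;16;11;17m[48;2;14;9;14m🬂[38;2;16;11;17m[48;2;14;9;14m🬂[38;2;16;11;17m[48;2;14;9;14m🬂[38;2;16;11;17m[48;2;14;9;14m🬂[38;2;16;11;17m[48;2;14;9;14m🬂[38;2;16;11;17m[48;2;14;9;14m🬂[38;2;16;11;17m[48;2;14;9;14m🬂[38;2;16;11;17m[48;2;14;9;14m🬂[0m
</frame>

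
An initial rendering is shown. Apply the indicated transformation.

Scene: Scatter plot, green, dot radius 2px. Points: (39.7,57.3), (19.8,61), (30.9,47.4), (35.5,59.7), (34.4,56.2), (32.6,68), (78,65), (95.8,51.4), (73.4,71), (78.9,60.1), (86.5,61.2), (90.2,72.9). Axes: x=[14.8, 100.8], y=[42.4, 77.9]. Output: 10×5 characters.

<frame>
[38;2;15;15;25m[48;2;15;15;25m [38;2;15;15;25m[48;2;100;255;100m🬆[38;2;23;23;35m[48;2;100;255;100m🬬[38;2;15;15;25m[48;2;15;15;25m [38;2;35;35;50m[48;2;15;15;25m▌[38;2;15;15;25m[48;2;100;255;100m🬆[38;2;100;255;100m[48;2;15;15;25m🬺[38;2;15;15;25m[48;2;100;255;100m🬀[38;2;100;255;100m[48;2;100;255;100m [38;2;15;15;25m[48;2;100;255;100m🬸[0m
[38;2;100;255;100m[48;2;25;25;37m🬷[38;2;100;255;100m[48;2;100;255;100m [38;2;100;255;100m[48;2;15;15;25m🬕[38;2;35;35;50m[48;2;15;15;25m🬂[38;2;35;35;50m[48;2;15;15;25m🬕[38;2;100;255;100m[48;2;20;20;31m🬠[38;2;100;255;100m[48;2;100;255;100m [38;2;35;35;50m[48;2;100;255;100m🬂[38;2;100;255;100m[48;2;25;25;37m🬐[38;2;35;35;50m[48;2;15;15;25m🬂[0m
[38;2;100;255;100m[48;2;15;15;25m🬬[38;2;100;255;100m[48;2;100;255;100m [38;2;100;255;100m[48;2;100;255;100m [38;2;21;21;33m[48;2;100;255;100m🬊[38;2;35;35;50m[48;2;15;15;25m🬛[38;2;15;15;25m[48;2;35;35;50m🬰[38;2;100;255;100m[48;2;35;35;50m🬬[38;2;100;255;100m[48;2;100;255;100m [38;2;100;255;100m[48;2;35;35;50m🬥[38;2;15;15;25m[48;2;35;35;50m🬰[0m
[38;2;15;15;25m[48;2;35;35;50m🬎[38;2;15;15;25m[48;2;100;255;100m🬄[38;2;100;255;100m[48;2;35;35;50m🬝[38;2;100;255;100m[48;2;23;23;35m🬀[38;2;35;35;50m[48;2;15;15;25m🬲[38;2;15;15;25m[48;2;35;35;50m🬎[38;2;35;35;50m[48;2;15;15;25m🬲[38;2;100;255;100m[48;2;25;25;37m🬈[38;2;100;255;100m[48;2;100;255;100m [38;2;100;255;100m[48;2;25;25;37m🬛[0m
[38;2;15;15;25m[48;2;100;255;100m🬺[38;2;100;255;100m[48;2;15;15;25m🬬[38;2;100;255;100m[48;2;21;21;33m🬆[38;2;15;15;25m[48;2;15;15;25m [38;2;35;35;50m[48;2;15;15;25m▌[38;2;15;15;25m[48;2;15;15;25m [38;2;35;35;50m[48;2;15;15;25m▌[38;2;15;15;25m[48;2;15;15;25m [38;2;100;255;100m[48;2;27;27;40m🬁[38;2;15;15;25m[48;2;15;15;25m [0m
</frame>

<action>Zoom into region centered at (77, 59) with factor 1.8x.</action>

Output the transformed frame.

<frame>
[38;2;15;15;25m[48;2;15;15;25m [38;2;15;15;25m[48;2;15;15;25m [38;2;35;35;50m[48;2;15;15;25m▌[38;2;15;15;25m[48;2;100;255;100m🬝[38;2;35;35;50m[48;2;100;255;100m🬀[38;2;15;15;25m[48;2;100;255;100m🬊[38;2;35;35;50m[48;2;15;15;25m▌[38;2;15;15;25m[48;2;15;15;25m [38;2;35;35;50m[48;2;15;15;25m▌[38;2;15;15;25m[48;2;15;15;25m [0m
[38;2;35;35;50m[48;2;15;15;25m🬂[38;2;35;35;50m[48;2;15;15;25m🬂[38;2;35;35;50m[48;2;15;15;25m🬕[38;2;35;35;50m[48;2;15;15;25m🬂[38;2;100;255;100m[48;2;35;35;50m🬨[38;2;100;255;100m[48;2;25;25;37m🬲[38;2;35;35;50m[48;2;100;255;100m🬀[38;2;100;255;100m[48;2;28;28;41m🬱[38;2;35;35;50m[48;2;15;15;25m🬕[38;2;35;35;50m[48;2;15;15;25m🬂[0m
[38;2;15;15;25m[48;2;35;35;50m🬰[38;2;15;15;25m[48;2;35;35;50m🬰[38;2;35;35;50m[48;2;15;15;25m🬛[38;2;15;15;25m[48;2;35;35;50m🬰[38;2;100;255;100m[48;2;28;28;41m🬊[38;2;100;255;100m[48;2;15;15;25m🬝[38;2;100;255;100m[48;2;28;28;41m🬊[38;2;100;255;100m[48;2;23;23;35m🬀[38;2;35;35;50m[48;2;15;15;25m🬛[38;2;15;15;25m[48;2;35;35;50m🬰[0m
[38;2;15;15;25m[48;2;35;35;50m🬎[38;2;15;15;25m[48;2;35;35;50m🬎[38;2;35;35;50m[48;2;15;15;25m🬲[38;2;15;15;25m[48;2;35;35;50m🬎[38;2;35;35;50m[48;2;15;15;25m🬲[38;2;15;15;25m[48;2;35;35;50m🬎[38;2;35;35;50m[48;2;15;15;25m🬲[38;2;19;19;30m[48;2;100;255;100m🬝[38;2;21;21;33m[48;2;100;255;100m🬊[38;2;15;15;25m[48;2;35;35;50m🬎[0m
[38;2;15;15;25m[48;2;15;15;25m [38;2;15;15;25m[48;2;15;15;25m [38;2;35;35;50m[48;2;15;15;25m▌[38;2;15;15;25m[48;2;15;15;25m [38;2;35;35;50m[48;2;15;15;25m▌[38;2;15;15;25m[48;2;15;15;25m [38;2;35;35;50m[48;2;15;15;25m▌[38;2;100;255;100m[48;2;15;15;25m🬊[38;2;100;255;100m[48;2;15;15;25m🬝[38;2;100;255;100m[48;2;15;15;25m🬀[0m
</frame>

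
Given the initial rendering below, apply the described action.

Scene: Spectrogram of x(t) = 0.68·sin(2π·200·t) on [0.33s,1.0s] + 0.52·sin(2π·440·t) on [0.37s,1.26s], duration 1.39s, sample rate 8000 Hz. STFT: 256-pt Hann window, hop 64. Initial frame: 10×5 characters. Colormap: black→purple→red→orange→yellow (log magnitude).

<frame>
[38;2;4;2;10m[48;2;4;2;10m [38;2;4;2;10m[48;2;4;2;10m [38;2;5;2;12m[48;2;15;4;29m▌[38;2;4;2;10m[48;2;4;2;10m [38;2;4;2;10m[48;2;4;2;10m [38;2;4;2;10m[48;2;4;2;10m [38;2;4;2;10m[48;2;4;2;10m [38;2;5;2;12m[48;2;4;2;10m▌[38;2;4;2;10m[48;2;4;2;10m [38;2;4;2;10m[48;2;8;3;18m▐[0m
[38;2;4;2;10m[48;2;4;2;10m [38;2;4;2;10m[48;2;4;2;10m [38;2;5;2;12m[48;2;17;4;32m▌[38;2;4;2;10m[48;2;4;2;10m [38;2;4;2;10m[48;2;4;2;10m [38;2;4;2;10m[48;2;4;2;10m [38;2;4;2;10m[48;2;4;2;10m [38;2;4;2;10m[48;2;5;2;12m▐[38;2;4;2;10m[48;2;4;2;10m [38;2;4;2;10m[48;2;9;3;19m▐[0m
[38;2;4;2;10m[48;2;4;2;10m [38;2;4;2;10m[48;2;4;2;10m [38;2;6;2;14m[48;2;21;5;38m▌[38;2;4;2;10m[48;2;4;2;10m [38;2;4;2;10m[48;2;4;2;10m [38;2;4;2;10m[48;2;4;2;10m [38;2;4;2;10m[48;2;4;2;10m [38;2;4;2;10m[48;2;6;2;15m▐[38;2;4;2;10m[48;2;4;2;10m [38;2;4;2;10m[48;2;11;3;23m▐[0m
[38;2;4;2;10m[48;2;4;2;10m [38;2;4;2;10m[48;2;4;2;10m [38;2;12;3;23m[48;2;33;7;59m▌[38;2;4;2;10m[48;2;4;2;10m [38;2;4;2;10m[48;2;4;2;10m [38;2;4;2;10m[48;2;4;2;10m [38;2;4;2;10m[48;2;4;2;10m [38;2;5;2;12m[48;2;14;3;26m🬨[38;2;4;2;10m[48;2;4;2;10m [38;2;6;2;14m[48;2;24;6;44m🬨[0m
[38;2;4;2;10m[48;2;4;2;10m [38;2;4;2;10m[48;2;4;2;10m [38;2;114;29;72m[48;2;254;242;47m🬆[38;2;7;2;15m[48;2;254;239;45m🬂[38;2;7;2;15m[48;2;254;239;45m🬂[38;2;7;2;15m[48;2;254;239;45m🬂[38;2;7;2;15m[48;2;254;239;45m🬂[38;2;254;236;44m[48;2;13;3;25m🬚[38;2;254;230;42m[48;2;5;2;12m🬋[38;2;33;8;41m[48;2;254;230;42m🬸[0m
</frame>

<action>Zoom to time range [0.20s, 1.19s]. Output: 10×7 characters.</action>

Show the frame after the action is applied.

<frame>
[38;2;4;2;10m[48;2;4;2;10m [38;2;5;2;12m[48;2;15;4;29m▌[38;2;4;2;10m[48;2;4;2;10m [38;2;4;2;10m[48;2;4;2;10m [38;2;4;2;10m[48;2;4;2;10m [38;2;4;2;10m[48;2;4;2;10m [38;2;4;2;10m[48;2;4;2;10m [38;2;4;2;10m[48;2;4;2;10m [38;2;5;2;12m[48;2;4;2;10m▌[38;2;4;2;10m[48;2;4;2;10m [0m
[38;2;4;2;10m[48;2;4;2;10m [38;2;5;2;12m[48;2;16;4;30m▌[38;2;4;2;10m[48;2;4;2;10m [38;2;4;2;10m[48;2;4;2;10m [38;2;4;2;10m[48;2;4;2;10m [38;2;4;2;10m[48;2;4;2;10m [38;2;4;2;10m[48;2;4;2;10m [38;2;4;2;10m[48;2;4;2;10m [38;2;5;2;12m[48;2;4;2;10m▌[38;2;4;2;10m[48;2;4;2;10m [0m
[38;2;4;2;10m[48;2;4;2;10m [38;2;5;2;12m[48;2;17;4;33m▌[38;2;4;2;10m[48;2;4;2;10m [38;2;4;2;10m[48;2;4;2;10m [38;2;4;2;10m[48;2;4;2;10m [38;2;4;2;10m[48;2;4;2;10m [38;2;4;2;10m[48;2;4;2;10m [38;2;4;2;10m[48;2;4;2;10m [38;2;4;2;10m[48;2;5;2;13m▐[38;2;4;2;10m[48;2;4;2;10m [0m
[38;2;4;2;10m[48;2;4;2;10m [38;2;6;2;14m[48;2;20;5;37m▌[38;2;4;2;10m[48;2;4;2;10m [38;2;4;2;10m[48;2;4;2;10m [38;2;4;2;10m[48;2;4;2;10m [38;2;4;2;10m[48;2;4;2;10m [38;2;4;2;10m[48;2;4;2;10m [38;2;4;2;10m[48;2;4;2;10m [38;2;4;2;10m[48;2;6;2;14m▐[38;2;4;2;10m[48;2;4;2;10m [0m
[38;2;4;2;10m[48;2;4;2;10m [38;2;9;2;18m[48;2;26;6;47m▌[38;2;4;2;10m[48;2;4;2;10m [38;2;4;2;10m[48;2;4;2;10m [38;2;4;2;10m[48;2;4;2;10m [38;2;4;2;10m[48;2;4;2;10m [38;2;4;2;10m[48;2;4;2;10m [38;2;4;2;10m[48;2;4;2;10m [38;2;4;2;10m[48;2;9;2;18m▐[38;2;4;2;10m[48;2;4;2;10m [0m
[38;2;4;2;10m[48;2;4;2;10m [38;2;22;5;41m[48;2;72;17;82m🬕[38;2;4;2;10m[48;2;5;2;12m🬎[38;2;4;2;10m[48;2;5;2;12m🬎[38;2;4;2;10m[48;2;5;2;12m🬎[38;2;4;2;10m[48;2;5;2;12m🬎[38;2;4;2;10m[48;2;5;2;12m🬎[38;2;4;2;10m[48;2;5;2;12m🬎[38;2;6;2;14m[48;2;22;5;40m🬨[38;2;4;2;10m[48;2;5;2;12m🬎[0m
[38;2;4;2;10m[48;2;4;2;10m [38;2;48;11;84m[48;2;254;239;45m🬀[38;2;254;232;42m[48;2;254;248;49m🬎[38;2;254;232;42m[48;2;254;248;49m🬎[38;2;254;232;42m[48;2;254;248;49m🬎[38;2;254;232;42m[48;2;254;248;49m🬎[38;2;254;232;42m[48;2;254;248;49m🬎[38;2;254;232;42m[48;2;254;248;49m🬎[38;2;254;235;44m[48;2;11;3;22m🬕[38;2;254;230;42m[48;2;11;3;22m🬂[0m
</frame>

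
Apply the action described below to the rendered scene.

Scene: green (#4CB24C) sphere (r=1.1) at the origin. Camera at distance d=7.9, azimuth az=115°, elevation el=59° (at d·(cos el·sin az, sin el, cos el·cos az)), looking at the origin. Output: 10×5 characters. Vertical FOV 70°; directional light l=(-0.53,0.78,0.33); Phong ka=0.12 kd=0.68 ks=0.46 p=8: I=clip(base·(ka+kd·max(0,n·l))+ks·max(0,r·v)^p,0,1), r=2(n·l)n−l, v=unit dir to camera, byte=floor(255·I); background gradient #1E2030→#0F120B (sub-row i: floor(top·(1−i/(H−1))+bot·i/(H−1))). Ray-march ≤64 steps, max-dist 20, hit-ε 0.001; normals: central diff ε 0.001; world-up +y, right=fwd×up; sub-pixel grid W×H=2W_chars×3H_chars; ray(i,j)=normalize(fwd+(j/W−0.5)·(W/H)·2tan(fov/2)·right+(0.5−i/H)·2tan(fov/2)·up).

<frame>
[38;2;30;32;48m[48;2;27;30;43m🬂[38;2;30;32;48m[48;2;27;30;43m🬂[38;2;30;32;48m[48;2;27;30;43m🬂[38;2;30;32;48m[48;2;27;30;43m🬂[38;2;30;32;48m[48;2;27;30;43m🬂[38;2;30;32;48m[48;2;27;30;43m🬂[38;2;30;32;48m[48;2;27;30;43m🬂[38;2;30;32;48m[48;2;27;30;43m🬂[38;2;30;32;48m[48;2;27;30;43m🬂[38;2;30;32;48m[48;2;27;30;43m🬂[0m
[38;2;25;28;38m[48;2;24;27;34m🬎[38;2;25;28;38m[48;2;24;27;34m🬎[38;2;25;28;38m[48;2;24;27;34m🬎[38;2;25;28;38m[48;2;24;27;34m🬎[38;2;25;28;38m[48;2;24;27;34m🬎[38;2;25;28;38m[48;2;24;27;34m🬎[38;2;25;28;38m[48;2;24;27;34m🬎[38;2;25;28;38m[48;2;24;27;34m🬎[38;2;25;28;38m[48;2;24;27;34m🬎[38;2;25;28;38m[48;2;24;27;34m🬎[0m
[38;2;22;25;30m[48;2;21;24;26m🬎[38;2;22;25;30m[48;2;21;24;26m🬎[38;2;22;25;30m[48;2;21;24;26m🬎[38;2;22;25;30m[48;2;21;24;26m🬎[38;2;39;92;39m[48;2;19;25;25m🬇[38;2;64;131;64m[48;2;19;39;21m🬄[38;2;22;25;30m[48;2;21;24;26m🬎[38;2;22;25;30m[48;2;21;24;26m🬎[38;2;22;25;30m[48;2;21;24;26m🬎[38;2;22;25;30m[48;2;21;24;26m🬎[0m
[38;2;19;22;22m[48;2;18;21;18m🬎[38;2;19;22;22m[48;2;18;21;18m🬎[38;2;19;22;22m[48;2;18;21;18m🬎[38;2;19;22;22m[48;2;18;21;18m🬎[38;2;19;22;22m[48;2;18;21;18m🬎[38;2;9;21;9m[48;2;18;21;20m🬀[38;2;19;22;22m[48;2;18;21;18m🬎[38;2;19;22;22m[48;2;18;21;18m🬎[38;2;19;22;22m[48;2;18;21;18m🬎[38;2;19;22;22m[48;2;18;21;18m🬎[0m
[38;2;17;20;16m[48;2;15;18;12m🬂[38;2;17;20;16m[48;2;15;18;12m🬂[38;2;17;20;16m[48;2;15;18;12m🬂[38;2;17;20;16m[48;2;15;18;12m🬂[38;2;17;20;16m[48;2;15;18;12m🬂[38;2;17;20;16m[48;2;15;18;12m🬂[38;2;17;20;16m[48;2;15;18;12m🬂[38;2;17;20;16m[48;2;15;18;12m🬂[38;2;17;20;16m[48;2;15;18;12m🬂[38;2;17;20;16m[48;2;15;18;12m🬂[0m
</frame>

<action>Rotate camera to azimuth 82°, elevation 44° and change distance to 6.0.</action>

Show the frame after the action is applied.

<frame>
[38;2;30;32;48m[48;2;27;30;43m🬂[38;2;30;32;48m[48;2;27;30;43m🬂[38;2;30;32;48m[48;2;27;30;43m🬂[38;2;30;32;48m[48;2;27;30;43m🬂[38;2;30;32;48m[48;2;27;30;43m🬂[38;2;30;32;48m[48;2;27;30;43m🬂[38;2;30;32;48m[48;2;27;30;43m🬂[38;2;30;32;48m[48;2;27;30;43m🬂[38;2;30;32;48m[48;2;27;30;43m🬂[38;2;30;32;48m[48;2;27;30;43m🬂[0m
[38;2;25;28;38m[48;2;24;27;34m🬎[38;2;25;28;38m[48;2;24;27;34m🬎[38;2;25;28;38m[48;2;24;27;34m🬎[38;2;25;28;38m[48;2;24;27;34m🬎[38;2;25;28;38m[48;2;24;27;34m🬎[38;2;25;28;38m[48;2;24;27;34m🬎[38;2;25;28;38m[48;2;24;27;34m🬎[38;2;25;28;38m[48;2;24;27;34m🬎[38;2;25;28;38m[48;2;24;27;34m🬎[38;2;25;28;38m[48;2;24;27;34m🬎[0m
[38;2;22;25;30m[48;2;21;24;26m🬎[38;2;22;25;30m[48;2;21;24;26m🬎[38;2;22;25;30m[48;2;21;24;26m🬎[38;2;22;25;30m[48;2;21;24;26m🬎[38;2;58;120;58m[48;2;20;28;26m🬉[38;2;94;157;94m[48;2;20;48;20m🬀[38;2;22;25;30m[48;2;21;24;26m🬎[38;2;22;25;30m[48;2;21;24;26m🬎[38;2;22;25;30m[48;2;21;24;26m🬎[38;2;22;25;30m[48;2;21;24;26m🬎[0m
[38;2;19;22;22m[48;2;18;21;18m🬎[38;2;19;22;22m[48;2;18;21;18m🬎[38;2;19;22;22m[48;2;18;21;18m🬎[38;2;19;22;22m[48;2;18;21;18m🬎[38;2;18;21;20m[48;2;9;21;9m🬺[38;2;9;21;9m[48;2;18;21;19m🬂[38;2;19;22;22m[48;2;18;21;18m🬎[38;2;19;22;22m[48;2;18;21;18m🬎[38;2;19;22;22m[48;2;18;21;18m🬎[38;2;19;22;22m[48;2;18;21;18m🬎[0m
[38;2;17;20;16m[48;2;15;18;12m🬂[38;2;17;20;16m[48;2;15;18;12m🬂[38;2;17;20;16m[48;2;15;18;12m🬂[38;2;17;20;16m[48;2;15;18;12m🬂[38;2;17;20;16m[48;2;15;18;12m🬂[38;2;17;20;16m[48;2;15;18;12m🬂[38;2;17;20;16m[48;2;15;18;12m🬂[38;2;17;20;16m[48;2;15;18;12m🬂[38;2;17;20;16m[48;2;15;18;12m🬂[38;2;17;20;16m[48;2;15;18;12m🬂[0m
</frame>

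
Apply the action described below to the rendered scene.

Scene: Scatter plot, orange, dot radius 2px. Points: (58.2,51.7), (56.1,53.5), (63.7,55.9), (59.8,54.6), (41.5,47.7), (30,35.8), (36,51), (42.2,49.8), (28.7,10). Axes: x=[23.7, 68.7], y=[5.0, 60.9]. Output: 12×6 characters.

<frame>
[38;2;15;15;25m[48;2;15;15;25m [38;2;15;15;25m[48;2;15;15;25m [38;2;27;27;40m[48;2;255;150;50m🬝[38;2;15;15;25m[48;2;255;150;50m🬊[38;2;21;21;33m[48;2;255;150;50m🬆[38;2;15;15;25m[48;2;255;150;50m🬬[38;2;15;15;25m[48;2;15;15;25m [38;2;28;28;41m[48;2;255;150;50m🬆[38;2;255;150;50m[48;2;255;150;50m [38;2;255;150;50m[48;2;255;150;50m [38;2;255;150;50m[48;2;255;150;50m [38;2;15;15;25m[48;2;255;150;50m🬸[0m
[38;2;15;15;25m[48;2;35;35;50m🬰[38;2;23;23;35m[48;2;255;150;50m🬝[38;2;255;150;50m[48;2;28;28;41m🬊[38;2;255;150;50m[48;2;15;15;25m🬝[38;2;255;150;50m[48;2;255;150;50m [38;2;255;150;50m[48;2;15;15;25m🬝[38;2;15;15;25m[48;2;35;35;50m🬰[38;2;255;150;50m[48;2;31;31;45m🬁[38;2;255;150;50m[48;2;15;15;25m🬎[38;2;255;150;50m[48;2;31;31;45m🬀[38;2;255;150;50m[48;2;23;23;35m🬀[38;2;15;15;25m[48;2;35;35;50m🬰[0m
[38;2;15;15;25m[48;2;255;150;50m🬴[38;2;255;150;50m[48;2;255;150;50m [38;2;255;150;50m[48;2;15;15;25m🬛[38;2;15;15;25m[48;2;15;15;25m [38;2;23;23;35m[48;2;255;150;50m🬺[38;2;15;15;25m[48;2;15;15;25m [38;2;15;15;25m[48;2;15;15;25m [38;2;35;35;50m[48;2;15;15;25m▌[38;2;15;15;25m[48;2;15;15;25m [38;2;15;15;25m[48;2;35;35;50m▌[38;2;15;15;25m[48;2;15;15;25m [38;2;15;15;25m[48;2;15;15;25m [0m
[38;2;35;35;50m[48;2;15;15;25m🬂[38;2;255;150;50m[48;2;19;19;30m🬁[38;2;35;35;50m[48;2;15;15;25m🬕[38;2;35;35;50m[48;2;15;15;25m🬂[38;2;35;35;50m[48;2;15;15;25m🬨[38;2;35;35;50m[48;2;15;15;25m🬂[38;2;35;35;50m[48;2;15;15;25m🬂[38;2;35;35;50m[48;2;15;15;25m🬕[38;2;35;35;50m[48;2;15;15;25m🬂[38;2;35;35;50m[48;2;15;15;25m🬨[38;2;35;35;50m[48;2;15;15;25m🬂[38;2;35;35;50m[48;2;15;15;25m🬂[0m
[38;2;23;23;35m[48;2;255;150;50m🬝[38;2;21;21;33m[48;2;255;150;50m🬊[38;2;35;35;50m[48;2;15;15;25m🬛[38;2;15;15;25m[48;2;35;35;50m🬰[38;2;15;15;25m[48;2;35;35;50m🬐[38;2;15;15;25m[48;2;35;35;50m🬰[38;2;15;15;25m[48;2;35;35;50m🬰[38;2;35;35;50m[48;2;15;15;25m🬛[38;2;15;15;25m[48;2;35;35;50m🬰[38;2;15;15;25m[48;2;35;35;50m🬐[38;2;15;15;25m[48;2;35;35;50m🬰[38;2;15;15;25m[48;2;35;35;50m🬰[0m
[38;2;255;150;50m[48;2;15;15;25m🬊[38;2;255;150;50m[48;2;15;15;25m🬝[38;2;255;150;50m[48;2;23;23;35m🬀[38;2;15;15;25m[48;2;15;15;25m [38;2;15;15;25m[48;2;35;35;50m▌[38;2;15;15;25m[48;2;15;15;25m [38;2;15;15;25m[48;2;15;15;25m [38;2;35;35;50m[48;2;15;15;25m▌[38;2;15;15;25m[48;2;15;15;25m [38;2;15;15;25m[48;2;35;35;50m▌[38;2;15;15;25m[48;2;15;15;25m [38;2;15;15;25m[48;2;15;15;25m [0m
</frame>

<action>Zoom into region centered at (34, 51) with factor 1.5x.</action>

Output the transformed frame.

<frame>
[38;2;15;15;25m[48;2;15;15;25m [38;2;15;15;25m[48;2;15;15;25m [38;2;35;35;50m[48;2;15;15;25m▌[38;2;15;15;25m[48;2;15;15;25m [38;2;15;15;25m[48;2;35;35;50m▌[38;2;15;15;25m[48;2;15;15;25m [38;2;15;15;25m[48;2;15;15;25m [38;2;35;35;50m[48;2;15;15;25m▌[38;2;15;15;25m[48;2;15;15;25m [38;2;15;15;25m[48;2;35;35;50m▌[38;2;15;15;25m[48;2;15;15;25m [38;2;15;15;25m[48;2;15;15;25m [0m
[38;2;15;15;25m[48;2;35;35;50m🬰[38;2;15;15;25m[48;2;35;35;50m🬰[38;2;35;35;50m[48;2;15;15;25m🬛[38;2;15;15;25m[48;2;35;35;50m🬰[38;2;15;15;25m[48;2;35;35;50m🬐[38;2;15;15;25m[48;2;35;35;50m🬰[38;2;15;15;25m[48;2;35;35;50m🬰[38;2;35;35;50m[48;2;15;15;25m🬛[38;2;15;15;25m[48;2;35;35;50m🬰[38;2;15;15;25m[48;2;35;35;50m🬐[38;2;15;15;25m[48;2;35;35;50m🬰[38;2;15;15;25m[48;2;35;35;50m🬰[0m
[38;2;15;15;25m[48;2;15;15;25m [38;2;15;15;25m[48;2;15;15;25m [38;2;35;35;50m[48;2;15;15;25m▌[38;2;15;15;25m[48;2;15;15;25m [38;2;15;15;25m[48;2;35;35;50m▌[38;2;15;15;25m[48;2;255;150;50m🬝[38;2;15;15;25m[48;2;255;150;50m🬀[38;2;21;21;33m[48;2;255;150;50m🬊[38;2;15;15;25m[48;2;255;150;50m🬆[38;2;27;27;40m[48;2;255;150;50m🬬[38;2;15;15;25m[48;2;15;15;25m [38;2;15;15;25m[48;2;15;15;25m [0m
[38;2;35;35;50m[48;2;15;15;25m🬂[38;2;35;35;50m[48;2;15;15;25m🬂[38;2;35;35;50m[48;2;15;15;25m🬕[38;2;35;35;50m[48;2;15;15;25m🬂[38;2;35;35;50m[48;2;15;15;25m🬨[38;2;35;35;50m[48;2;15;15;25m🬂[38;2;255;150;50m[48;2;15;15;25m🬊[38;2;255;150;50m[48;2;28;28;41m🬊[38;2;255;150;50m[48;2;255;150;50m [38;2;255;150;50m[48;2;35;35;50m🬝[38;2;35;35;50m[48;2;15;15;25m🬂[38;2;35;35;50m[48;2;15;15;25m🬂[0m
[38;2;15;15;25m[48;2;35;35;50m🬰[38;2;15;15;25m[48;2;35;35;50m🬰[38;2;35;35;50m[48;2;15;15;25m🬛[38;2;23;23;35m[48;2;255;150;50m🬝[38;2;28;28;41m[48;2;255;150;50m🬊[38;2;15;15;25m[48;2;35;35;50m🬰[38;2;15;15;25m[48;2;35;35;50m🬰[38;2;35;35;50m[48;2;15;15;25m🬛[38;2;23;23;35m[48;2;255;150;50m🬺[38;2;15;15;25m[48;2;35;35;50m🬐[38;2;15;15;25m[48;2;35;35;50m🬰[38;2;15;15;25m[48;2;35;35;50m🬰[0m
[38;2;15;15;25m[48;2;15;15;25m [38;2;15;15;25m[48;2;15;15;25m [38;2;35;35;50m[48;2;15;15;25m▌[38;2;255;150;50m[48;2;15;15;25m🬊[38;2;255;150;50m[48;2;35;35;50m🬝[38;2;255;150;50m[48;2;15;15;25m🬀[38;2;15;15;25m[48;2;15;15;25m [38;2;35;35;50m[48;2;15;15;25m▌[38;2;15;15;25m[48;2;15;15;25m [38;2;15;15;25m[48;2;35;35;50m▌[38;2;15;15;25m[48;2;15;15;25m [38;2;15;15;25m[48;2;15;15;25m [0m
</frame>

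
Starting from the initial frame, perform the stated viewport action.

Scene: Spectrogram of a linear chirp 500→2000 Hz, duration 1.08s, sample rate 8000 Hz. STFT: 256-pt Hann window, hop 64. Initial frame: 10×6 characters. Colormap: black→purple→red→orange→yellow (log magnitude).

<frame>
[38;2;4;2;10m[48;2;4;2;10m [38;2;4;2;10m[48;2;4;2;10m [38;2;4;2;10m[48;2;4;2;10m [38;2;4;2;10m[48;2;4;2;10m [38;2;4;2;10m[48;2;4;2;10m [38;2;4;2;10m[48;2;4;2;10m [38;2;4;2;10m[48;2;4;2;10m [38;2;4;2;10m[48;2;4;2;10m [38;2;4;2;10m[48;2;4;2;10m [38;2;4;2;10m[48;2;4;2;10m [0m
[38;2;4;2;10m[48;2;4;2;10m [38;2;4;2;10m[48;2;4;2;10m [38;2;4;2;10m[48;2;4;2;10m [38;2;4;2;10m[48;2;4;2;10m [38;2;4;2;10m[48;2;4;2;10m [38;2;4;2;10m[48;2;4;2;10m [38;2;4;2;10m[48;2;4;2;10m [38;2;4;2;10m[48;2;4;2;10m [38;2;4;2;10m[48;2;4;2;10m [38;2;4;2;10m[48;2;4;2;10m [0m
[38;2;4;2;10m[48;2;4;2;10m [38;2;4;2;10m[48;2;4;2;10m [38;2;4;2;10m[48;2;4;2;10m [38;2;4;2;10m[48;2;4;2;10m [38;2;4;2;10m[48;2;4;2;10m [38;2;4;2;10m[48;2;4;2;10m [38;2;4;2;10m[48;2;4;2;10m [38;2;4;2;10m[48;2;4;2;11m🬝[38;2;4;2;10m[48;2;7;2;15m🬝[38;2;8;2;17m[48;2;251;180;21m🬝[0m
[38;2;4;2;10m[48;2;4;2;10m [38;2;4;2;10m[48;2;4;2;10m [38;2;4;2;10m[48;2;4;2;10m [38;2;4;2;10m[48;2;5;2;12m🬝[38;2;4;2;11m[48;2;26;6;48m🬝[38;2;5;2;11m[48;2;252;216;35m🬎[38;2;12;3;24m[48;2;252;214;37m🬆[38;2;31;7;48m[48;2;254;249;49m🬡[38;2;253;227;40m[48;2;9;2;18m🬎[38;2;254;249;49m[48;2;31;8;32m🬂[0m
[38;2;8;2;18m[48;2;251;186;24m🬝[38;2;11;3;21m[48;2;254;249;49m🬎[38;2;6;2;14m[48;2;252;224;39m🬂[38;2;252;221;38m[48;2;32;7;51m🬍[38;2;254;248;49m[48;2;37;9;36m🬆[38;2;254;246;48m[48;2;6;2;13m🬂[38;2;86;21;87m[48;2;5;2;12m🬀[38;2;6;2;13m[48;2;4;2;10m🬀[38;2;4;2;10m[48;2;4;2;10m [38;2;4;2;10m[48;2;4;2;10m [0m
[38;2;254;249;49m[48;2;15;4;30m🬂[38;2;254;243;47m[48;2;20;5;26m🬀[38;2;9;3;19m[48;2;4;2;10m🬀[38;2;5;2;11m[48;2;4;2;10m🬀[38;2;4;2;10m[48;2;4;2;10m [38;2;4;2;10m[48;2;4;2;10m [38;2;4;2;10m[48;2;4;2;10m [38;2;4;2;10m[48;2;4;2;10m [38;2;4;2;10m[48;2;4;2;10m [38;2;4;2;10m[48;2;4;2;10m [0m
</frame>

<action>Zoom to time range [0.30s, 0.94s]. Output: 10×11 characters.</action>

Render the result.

<frame>
[38;2;4;2;10m[48;2;4;2;10m [38;2;4;2;10m[48;2;4;2;10m [38;2;4;2;10m[48;2;4;2;10m [38;2;4;2;10m[48;2;4;2;10m [38;2;4;2;10m[48;2;4;2;10m [38;2;4;2;10m[48;2;4;2;10m [38;2;4;2;10m[48;2;4;2;10m [38;2;4;2;10m[48;2;4;2;10m [38;2;4;2;10m[48;2;4;2;10m [38;2;4;2;10m[48;2;4;2;10m [0m
[38;2;4;2;10m[48;2;4;2;10m [38;2;4;2;10m[48;2;4;2;10m [38;2;4;2;10m[48;2;4;2;10m [38;2;4;2;10m[48;2;4;2;10m [38;2;4;2;10m[48;2;4;2;10m [38;2;4;2;10m[48;2;4;2;10m [38;2;4;2;10m[48;2;4;2;10m [38;2;4;2;10m[48;2;4;2;10m [38;2;4;2;10m[48;2;4;2;10m [38;2;4;2;10m[48;2;4;2;10m [0m
[38;2;4;2;10m[48;2;4;2;10m [38;2;4;2;10m[48;2;4;2;10m [38;2;4;2;10m[48;2;4;2;10m [38;2;4;2;10m[48;2;4;2;10m [38;2;4;2;10m[48;2;4;2;10m [38;2;4;2;10m[48;2;4;2;10m [38;2;4;2;10m[48;2;4;2;10m [38;2;4;2;10m[48;2;4;2;10m [38;2;4;2;10m[48;2;4;2;10m [38;2;4;2;10m[48;2;4;2;10m [0m
[38;2;4;2;10m[48;2;4;2;10m [38;2;4;2;10m[48;2;4;2;10m [38;2;4;2;10m[48;2;4;2;10m [38;2;4;2;10m[48;2;4;2;10m [38;2;4;2;10m[48;2;4;2;10m [38;2;4;2;10m[48;2;4;2;10m [38;2;4;2;10m[48;2;4;2;10m [38;2;4;2;10m[48;2;4;2;10m [38;2;4;2;10m[48;2;4;2;10m [38;2;4;2;10m[48;2;4;2;10m [0m
[38;2;4;2;10m[48;2;4;2;10m [38;2;4;2;10m[48;2;4;2;10m [38;2;4;2;10m[48;2;4;2;10m [38;2;4;2;10m[48;2;4;2;10m [38;2;4;2;10m[48;2;4;2;10m [38;2;4;2;10m[48;2;4;2;10m [38;2;4;2;10m[48;2;4;2;10m [38;2;4;2;10m[48;2;4;2;10m [38;2;4;2;10m[48;2;4;2;10m [38;2;4;2;10m[48;2;4;2;10m [0m
[38;2;4;2;10m[48;2;4;2;10m [38;2;4;2;10m[48;2;4;2;10m [38;2;4;2;10m[48;2;4;2;10m [38;2;4;2;10m[48;2;4;2;10m [38;2;4;2;10m[48;2;4;2;10m [38;2;4;2;10m[48;2;4;2;10m [38;2;4;2;10m[48;2;4;2;11m🬝[38;2;4;2;10m[48;2;5;2;11m🬎[38;2;4;2;11m[48;2;10;3;20m🬝[38;2;8;2;17m[48;2;107;26;86m🬝[0m
[38;2;4;2;10m[48;2;4;2;10m [38;2;4;2;10m[48;2;4;2;10m [38;2;4;2;10m[48;2;5;2;11m🬝[38;2;4;2;10m[48;2;7;2;15m🬝[38;2;5;2;12m[48;2;18;4;33m🬝[38;2;13;3;26m[48;2;245;142;16m🬝[38;2;27;7;35m[48;2;254;248;49m🬎[38;2;12;3;24m[48;2;253;231;41m🬂[38;2;249;199;34m[48;2;52;12;79m🬜[38;2;243;205;52m[48;2;11;3;22m🬎[0m
[38;2;6;2;14m[48;2;38;9;67m🬝[38;2;8;2;17m[48;2;245;187;38m🬎[38;2;27;6;41m[48;2;245;201;46m🬆[38;2;32;7;58m[48;2;252;223;40m🬂[38;2;253;225;39m[48;2;30;7;54m🬎[38;2;243;197;49m[48;2;23;5;41m🬆[38;2;242;181;42m[48;2;8;2;18m🬂[38;2;34;8;61m[48;2;6;2;14m🬀[38;2;10;3;20m[48;2;4;2;11m🬀[38;2;5;2;11m[48;2;4;2;10m🬂[0m
[38;2;253;224;39m[48;2;22;5;40m🬎[38;2;244;199;48m[48;2;15;4;29m🬆[38;2;239;131;24m[48;2;14;3;27m🬀[38;2;15;4;29m[48;2;5;2;13m🬀[38;2;5;2;13m[48;2;4;2;10m🬂[38;2;4;2;11m[48;2;4;2;10m🬂[38;2;4;2;10m[48;2;4;2;10m [38;2;4;2;10m[48;2;4;2;10m [38;2;4;2;10m[48;2;4;2;10m [38;2;4;2;10m[48;2;4;2;10m [0m
[38;2;5;2;12m[48;2;4;2;10m🬂[38;2;5;2;11m[48;2;4;2;10m🬀[38;2;4;2;10m[48;2;4;2;10m [38;2;4;2;10m[48;2;4;2;10m [38;2;4;2;10m[48;2;4;2;10m [38;2;4;2;10m[48;2;4;2;10m [38;2;4;2;10m[48;2;4;2;10m [38;2;4;2;10m[48;2;4;2;10m [38;2;4;2;10m[48;2;4;2;10m [38;2;4;2;10m[48;2;4;2;10m [0m
[38;2;4;2;10m[48;2;4;2;10m [38;2;4;2;10m[48;2;4;2;10m [38;2;4;2;10m[48;2;4;2;10m [38;2;4;2;10m[48;2;4;2;10m [38;2;4;2;10m[48;2;4;2;10m [38;2;4;2;10m[48;2;4;2;10m [38;2;4;2;10m[48;2;4;2;10m [38;2;4;2;10m[48;2;4;2;10m [38;2;4;2;10m[48;2;4;2;10m [38;2;4;2;10m[48;2;4;2;10m [0m
</frame>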